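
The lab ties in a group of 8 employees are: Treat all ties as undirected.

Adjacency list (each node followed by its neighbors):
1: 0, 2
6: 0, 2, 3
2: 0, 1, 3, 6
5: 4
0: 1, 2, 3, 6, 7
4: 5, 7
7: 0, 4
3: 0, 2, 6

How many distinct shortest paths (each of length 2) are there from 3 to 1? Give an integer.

The shortest distance is 2. The length-2 paths are: 3–2–1; 3–0–1.
That gives 2 distinct shortest paths.

2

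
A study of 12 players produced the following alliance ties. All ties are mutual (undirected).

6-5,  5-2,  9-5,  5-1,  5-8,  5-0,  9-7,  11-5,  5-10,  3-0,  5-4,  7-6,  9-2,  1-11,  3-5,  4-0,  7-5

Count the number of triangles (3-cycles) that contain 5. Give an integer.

5's neighbors: 0, 1, 2, 3, 4, 6, 7, 8, 9, 10, and 11.
Neighbor pairs that are themselves tied: 5–0–3; 5–0–4; 5–1–11; 5–2–9; 5–6–7; 5–7–9. Each forms one triangle with 5, for 6 in total.

6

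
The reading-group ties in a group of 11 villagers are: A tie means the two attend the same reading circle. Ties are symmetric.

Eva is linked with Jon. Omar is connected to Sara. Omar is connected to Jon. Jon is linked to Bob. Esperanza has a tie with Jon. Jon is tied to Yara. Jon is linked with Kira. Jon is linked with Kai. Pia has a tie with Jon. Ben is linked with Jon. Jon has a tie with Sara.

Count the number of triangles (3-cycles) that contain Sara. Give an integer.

1

Sara's neighbors: Jon and Omar.
Neighbor pairs that are themselves tied: Sara–Jon–Omar. Each forms one triangle with Sara, for 1 in total.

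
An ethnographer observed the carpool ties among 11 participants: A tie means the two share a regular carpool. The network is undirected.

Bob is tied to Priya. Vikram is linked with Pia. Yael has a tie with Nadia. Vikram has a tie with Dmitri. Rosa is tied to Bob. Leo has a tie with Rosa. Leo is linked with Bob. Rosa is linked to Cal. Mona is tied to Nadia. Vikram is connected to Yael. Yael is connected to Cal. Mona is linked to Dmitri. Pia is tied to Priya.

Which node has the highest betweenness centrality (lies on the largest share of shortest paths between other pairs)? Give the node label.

Yael

Unnormalized betweenness of each node: Bob:6, Cal:23/2, Dmitri:7/2, Leo:0, Mona:1, Nadia:9/2, Pia:17/2, Priya:13/2, Rosa:19/2, Vikram:29/2, Yael:33/2.
Yael has the largest value, 33/2, making it the main broker — the node through which the most shortest paths run.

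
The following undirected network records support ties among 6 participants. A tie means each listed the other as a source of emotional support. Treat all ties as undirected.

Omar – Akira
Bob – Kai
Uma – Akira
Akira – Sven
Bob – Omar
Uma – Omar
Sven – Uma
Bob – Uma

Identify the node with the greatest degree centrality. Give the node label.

Degrees — Akira:3, Bob:3, Kai:1, Omar:3, Sven:2, Uma:4.
The maximum is 4, attained only by Uma.

Uma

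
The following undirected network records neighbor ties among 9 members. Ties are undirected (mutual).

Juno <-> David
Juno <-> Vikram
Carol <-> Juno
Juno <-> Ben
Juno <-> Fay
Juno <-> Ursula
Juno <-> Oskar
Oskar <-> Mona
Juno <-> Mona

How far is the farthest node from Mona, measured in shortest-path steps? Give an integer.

2

Distances from Mona: Ben:2, Carol:2, David:2, Fay:2, Juno:1, Oskar:1, Ursula:2, Vikram:2.
The largest is 2 (to David, Vikram, Ben, Fay, Carol, and Ursula), so the eccentricity of Mona is 2.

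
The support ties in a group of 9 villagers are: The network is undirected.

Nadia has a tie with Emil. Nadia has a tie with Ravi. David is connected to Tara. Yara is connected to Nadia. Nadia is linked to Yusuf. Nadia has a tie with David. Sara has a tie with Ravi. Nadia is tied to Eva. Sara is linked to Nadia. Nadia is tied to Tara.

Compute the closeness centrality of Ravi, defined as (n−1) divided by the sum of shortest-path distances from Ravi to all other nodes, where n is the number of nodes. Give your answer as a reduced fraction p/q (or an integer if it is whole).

Distances from Ravi: David:2, Emil:2, Eva:2, Nadia:1, Sara:1, Tara:2, Yara:2, Yusuf:2. Sum = 14.
n = 9, so closeness = 8/14 = 4/7.

4/7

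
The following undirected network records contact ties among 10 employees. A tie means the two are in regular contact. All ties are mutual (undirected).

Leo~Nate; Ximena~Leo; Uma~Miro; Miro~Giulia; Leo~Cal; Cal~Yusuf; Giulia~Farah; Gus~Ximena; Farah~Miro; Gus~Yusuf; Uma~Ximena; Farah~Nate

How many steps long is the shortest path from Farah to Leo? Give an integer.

2

One shortest route is Farah – Nate – Leo, which uses 2 edges, and Farah and Leo are not directly tied, so nothing shorter exists. So d(Farah,Leo) = 2.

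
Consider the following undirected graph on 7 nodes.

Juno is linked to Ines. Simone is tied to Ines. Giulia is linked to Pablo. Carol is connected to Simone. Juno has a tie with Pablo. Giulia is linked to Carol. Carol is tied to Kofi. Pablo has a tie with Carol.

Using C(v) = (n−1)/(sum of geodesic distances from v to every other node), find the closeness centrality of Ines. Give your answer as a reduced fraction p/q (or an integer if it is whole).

Distances from Ines: Carol:2, Giulia:3, Juno:1, Kofi:3, Pablo:2, Simone:1. Sum = 12.
n = 7, so closeness = 6/12 = 1/2.

1/2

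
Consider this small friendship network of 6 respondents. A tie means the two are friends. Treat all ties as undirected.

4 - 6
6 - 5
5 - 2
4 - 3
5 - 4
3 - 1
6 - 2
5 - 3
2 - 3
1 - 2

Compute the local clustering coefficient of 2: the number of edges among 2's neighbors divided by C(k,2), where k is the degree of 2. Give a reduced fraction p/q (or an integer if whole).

2's neighbors: 1, 3, 5, and 6 (k = 4).
Possible neighbor pairs: C(4,2) = 6. Edges among them: 1–3, 3–5, 5–6 → e = 3.
Clustering(2) = 3/6 = 1/2.

1/2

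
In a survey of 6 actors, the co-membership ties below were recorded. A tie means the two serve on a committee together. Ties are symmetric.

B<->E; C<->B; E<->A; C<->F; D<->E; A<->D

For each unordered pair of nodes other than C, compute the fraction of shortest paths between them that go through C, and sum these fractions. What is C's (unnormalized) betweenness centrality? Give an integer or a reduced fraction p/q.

4

Pairs whose geodesics pass through C — D–F: 1; B–F: 1; E–F: 1; A–F: 1.
All other pairs contribute 0.
Summing the contributions gives betweenness(C) = 4.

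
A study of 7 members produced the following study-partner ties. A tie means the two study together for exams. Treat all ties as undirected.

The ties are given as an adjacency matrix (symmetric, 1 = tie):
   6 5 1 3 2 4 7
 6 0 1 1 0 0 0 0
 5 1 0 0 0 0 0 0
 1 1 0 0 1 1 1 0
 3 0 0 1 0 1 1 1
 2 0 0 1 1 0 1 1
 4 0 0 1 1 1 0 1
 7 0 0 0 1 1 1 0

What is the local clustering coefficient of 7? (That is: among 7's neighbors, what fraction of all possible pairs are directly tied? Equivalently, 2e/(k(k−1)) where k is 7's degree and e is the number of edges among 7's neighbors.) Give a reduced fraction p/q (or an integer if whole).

7's neighbors: 2, 3, and 4 (k = 3).
Possible neighbor pairs: C(3,2) = 3. Edges among them: 2–3, 2–4, 3–4 → e = 3.
Clustering(7) = 3/3 = 1.

1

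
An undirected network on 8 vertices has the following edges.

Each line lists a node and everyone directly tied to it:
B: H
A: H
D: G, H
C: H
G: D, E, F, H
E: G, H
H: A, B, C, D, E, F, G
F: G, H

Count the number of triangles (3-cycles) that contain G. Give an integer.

3

G's neighbors: D, E, F, and H.
Neighbor pairs that are themselves tied: G–D–H; G–E–H; G–F–H. Each forms one triangle with G, for 3 in total.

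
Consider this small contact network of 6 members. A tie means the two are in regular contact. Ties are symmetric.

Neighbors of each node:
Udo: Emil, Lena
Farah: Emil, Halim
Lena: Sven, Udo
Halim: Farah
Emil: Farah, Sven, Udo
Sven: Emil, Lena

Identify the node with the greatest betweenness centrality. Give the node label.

Emil

Unnormalized betweenness of each node: Emil:13/2, Farah:4, Halim:0, Lena:1/2, Sven:3/2, Udo:3/2.
Emil has the largest value, 13/2, making it the main broker — the node through which the most shortest paths run.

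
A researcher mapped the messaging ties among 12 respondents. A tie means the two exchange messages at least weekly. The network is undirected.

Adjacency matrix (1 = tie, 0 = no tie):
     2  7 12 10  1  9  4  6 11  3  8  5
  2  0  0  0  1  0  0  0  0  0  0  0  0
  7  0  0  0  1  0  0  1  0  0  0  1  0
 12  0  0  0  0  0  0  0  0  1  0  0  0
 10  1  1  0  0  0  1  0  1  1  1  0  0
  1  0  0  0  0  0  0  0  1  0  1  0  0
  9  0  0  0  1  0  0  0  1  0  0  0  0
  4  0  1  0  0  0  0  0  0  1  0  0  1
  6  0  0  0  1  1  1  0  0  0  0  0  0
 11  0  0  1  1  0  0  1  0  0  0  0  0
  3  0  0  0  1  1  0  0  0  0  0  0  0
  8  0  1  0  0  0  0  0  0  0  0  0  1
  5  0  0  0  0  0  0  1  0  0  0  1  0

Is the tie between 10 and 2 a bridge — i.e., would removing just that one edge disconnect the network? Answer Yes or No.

Yes

Without the 10–2 edge there is no alternate route between 10 and 2, so the network disconnects. It is a bridge.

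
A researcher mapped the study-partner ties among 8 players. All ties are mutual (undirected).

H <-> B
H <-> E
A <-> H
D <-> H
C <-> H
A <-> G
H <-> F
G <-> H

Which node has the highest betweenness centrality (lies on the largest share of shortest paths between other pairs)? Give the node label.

Unnormalized betweenness of each node: A:0, B:0, C:0, D:0, E:0, F:0, G:0, H:20.
H has the largest value, 20, making it the main broker — the node through which the most shortest paths run.

H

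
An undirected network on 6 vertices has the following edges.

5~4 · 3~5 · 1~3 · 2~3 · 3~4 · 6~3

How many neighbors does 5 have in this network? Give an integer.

2

5 is directly tied to 3 and 4. That is 2 neighbors, so the degree of 5 is 2.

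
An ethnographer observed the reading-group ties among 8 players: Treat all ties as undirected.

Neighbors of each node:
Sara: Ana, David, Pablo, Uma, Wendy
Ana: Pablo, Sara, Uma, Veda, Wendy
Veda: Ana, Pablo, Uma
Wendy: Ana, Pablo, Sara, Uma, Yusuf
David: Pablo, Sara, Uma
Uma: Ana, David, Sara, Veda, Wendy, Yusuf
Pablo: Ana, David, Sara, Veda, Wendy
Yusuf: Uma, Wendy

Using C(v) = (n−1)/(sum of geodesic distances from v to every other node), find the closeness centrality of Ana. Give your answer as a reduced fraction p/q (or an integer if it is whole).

Distances from Ana: David:2, Pablo:1, Sara:1, Uma:1, Veda:1, Wendy:1, Yusuf:2. Sum = 9.
n = 8, so closeness = 7/9.

7/9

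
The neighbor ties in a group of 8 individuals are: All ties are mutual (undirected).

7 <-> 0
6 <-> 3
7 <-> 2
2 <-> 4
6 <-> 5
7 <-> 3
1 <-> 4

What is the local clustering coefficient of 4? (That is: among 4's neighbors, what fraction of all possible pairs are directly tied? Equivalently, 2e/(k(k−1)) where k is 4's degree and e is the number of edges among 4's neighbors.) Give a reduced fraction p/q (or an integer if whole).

0

4's neighbors: 1 and 2 (k = 2).
Possible neighbor pairs: C(2,2) = 1. Edges among them: none → e = 0.
Clustering(4) = 0/1.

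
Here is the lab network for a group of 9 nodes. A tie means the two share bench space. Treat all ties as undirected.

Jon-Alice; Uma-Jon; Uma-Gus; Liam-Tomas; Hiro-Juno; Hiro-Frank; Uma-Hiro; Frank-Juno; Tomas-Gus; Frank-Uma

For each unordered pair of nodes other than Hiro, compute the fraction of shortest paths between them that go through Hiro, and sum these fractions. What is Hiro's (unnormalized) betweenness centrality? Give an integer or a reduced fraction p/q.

Pairs whose geodesics pass through Hiro — Liam–Juno: 1/2; Tomas–Juno: 1/2; Alice–Juno: 1/2; Juno–Uma: 1/2; Juno–Gus: 1/2; Juno–Jon: 1/2.
All other pairs contribute 0.
Summing the contributions gives betweenness(Hiro) = 3.

3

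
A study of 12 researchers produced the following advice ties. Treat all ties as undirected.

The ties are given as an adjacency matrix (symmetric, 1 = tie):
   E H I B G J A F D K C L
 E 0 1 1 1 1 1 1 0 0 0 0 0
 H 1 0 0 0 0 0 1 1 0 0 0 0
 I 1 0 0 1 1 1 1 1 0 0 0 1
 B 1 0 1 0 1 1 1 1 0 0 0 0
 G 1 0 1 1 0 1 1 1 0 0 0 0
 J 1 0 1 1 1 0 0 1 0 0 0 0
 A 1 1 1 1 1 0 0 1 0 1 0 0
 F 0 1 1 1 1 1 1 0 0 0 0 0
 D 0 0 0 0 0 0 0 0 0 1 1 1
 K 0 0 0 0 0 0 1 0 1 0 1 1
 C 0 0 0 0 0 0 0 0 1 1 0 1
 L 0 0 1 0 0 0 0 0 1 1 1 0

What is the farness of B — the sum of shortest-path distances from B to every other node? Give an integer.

18

Distances from B: A:1, C:3, D:3, E:1, F:1, G:1, H:2, I:1, J:1, K:2, L:2.
Sum = 1 + 3 + 3 + 1 + 1 + 1 + 2 + 1 + 1 + 2 + 2 = 18.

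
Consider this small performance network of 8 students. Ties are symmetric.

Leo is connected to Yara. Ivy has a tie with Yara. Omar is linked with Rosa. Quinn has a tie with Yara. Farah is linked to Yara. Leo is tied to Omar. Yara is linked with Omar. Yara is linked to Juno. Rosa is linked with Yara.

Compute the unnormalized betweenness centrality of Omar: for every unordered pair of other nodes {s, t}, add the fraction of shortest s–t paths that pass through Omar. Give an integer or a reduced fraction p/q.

1/2

Pairs whose geodesics pass through Omar — Leo–Rosa: 1/2.
All other pairs contribute 0.
Summing the contributions gives betweenness(Omar) = 1/2.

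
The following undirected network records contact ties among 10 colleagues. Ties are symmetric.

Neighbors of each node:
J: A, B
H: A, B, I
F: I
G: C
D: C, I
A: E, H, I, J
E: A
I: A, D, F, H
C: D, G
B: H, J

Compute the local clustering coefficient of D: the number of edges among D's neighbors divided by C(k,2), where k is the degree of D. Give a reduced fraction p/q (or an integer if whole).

D's neighbors: C and I (k = 2).
Possible neighbor pairs: C(2,2) = 1. Edges among them: none → e = 0.
Clustering(D) = 0/1.

0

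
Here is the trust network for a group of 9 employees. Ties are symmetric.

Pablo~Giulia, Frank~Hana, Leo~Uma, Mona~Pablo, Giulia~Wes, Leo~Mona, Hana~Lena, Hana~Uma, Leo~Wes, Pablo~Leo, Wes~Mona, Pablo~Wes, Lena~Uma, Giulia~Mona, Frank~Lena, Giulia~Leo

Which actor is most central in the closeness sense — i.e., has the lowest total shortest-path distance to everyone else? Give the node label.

Farness (sum of distances to all others) for each node — Frank:23, Giulia:16, Hana:17, Lena:17, Leo:12, Mona:16, Pablo:16, Uma:13, Wes:16.
The smallest farness is 12, for Leo, so Leo has the highest closeness.

Leo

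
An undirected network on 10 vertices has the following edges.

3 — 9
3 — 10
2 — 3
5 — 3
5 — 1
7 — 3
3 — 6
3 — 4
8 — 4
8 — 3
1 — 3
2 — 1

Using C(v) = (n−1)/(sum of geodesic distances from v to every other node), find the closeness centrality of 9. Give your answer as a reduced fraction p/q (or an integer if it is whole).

9/17

Distances from 9: 1:2, 2:2, 3:1, 4:2, 5:2, 6:2, 7:2, 8:2, 10:2. Sum = 17.
n = 10, so closeness = 9/17.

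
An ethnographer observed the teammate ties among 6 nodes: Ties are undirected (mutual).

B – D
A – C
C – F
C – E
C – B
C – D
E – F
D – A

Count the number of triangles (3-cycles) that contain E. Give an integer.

1

E's neighbors: C and F.
Neighbor pairs that are themselves tied: E–C–F. Each forms one triangle with E, for 1 in total.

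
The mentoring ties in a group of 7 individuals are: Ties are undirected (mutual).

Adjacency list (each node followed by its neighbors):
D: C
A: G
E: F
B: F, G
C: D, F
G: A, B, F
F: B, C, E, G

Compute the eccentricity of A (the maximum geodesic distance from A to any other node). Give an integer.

Distances from A: B:2, C:3, D:4, E:3, F:2, G:1.
The largest is 4 (to D), so the eccentricity of A is 4.

4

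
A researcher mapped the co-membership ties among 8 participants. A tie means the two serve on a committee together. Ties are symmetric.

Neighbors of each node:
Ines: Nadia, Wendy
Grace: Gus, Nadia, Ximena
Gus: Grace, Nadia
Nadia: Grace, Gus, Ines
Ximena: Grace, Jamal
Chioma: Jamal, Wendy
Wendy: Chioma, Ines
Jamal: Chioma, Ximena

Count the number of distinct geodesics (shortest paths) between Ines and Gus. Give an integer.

1

The shortest distance is 2, and the only length-2 path is Ines–Nadia–Gus. So there is exactly 1 shortest path.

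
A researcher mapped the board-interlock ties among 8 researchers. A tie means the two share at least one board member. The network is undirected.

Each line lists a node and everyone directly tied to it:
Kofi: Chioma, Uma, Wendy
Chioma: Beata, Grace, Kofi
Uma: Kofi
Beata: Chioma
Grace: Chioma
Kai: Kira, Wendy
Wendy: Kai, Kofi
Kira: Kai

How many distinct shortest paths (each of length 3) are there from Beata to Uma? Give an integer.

The shortest distance is 3, and the only length-3 path is Beata–Chioma–Kofi–Uma. So there is exactly 1 shortest path.

1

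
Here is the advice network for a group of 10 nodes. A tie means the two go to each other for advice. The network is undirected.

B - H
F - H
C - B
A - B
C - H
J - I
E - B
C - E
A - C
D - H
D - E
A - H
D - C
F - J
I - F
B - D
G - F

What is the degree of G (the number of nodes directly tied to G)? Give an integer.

G is directly tied to F. That is 1 neighbor, so the degree of G is 1.

1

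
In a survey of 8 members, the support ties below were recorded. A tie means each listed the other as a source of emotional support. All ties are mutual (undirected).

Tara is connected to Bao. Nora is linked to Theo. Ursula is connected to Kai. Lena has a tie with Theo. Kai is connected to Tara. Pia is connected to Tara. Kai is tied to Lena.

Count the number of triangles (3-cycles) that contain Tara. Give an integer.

0

Tara's neighbors are Bao, Kai, and Pia, but none of them are tied to each other, so no triangle contains Tara.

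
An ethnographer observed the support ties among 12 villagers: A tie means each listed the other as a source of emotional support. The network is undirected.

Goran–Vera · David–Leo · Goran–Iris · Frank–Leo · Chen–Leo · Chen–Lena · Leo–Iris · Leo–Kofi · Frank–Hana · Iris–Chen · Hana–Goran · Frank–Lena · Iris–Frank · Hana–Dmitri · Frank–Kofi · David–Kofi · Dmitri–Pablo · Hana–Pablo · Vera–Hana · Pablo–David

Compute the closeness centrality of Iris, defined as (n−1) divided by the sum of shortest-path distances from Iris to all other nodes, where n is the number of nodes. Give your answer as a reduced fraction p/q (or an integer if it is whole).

11/20

Distances from Iris: Chen:1, David:2, Dmitri:3, Frank:1, Goran:1, Hana:2, Kofi:2, Lena:2, Leo:1, Pablo:3, Vera:2. Sum = 20.
n = 12, so closeness = 11/20.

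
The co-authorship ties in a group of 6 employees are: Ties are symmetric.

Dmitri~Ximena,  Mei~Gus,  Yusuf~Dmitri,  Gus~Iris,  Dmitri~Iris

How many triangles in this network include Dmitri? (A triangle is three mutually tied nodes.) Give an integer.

Dmitri's neighbors are Iris, Ximena, and Yusuf, but none of them are tied to each other, so no triangle contains Dmitri.

0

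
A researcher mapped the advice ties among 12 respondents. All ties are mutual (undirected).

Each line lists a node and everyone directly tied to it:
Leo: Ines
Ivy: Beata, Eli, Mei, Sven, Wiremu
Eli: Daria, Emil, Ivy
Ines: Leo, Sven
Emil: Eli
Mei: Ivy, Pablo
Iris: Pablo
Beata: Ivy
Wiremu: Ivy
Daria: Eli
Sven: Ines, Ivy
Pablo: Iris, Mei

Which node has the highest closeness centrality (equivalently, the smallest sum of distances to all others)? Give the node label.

Farness (sum of distances to all others) for each node — Beata:29, Daria:35, Eli:25, Emil:35, Ines:33, Iris:43, Ivy:19, Leo:43, Mei:25, Pablo:33, Sven:25, Wiremu:29.
The smallest farness is 19, for Ivy, so Ivy has the highest closeness.

Ivy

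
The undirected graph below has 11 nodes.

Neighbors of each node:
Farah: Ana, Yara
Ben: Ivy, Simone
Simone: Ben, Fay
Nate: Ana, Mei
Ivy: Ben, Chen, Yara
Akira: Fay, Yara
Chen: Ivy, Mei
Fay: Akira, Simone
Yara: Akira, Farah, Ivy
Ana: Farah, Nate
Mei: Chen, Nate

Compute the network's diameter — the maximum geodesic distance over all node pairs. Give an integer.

5

Eccentricity of each node (its greatest distance to any other): Akira:4, Ana:5, Ben:4, Chen:4, Farah:4, Fay:5, Ivy:3, Mei:5, Nate:5, Simone:5, Yara:3.
The maximum eccentricity is 5, realized for instance by the pair Simone–Ana via Simone – Ben – Ivy – Yara – Farah – Ana. So the diameter is 5.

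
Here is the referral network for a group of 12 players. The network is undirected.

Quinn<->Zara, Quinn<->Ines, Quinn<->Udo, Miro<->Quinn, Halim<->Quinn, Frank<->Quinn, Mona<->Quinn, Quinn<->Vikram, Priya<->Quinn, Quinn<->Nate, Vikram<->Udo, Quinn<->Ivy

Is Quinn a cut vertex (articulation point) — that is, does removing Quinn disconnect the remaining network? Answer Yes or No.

Yes

Removing Quinn leaves {Zara} with no path to {Ivy}, so the network splits into 10 components. Quinn is a cut vertex.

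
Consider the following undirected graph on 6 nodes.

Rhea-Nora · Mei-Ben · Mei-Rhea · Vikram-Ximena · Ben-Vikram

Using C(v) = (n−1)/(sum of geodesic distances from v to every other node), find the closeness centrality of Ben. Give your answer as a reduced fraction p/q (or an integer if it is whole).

Distances from Ben: Mei:1, Nora:3, Rhea:2, Vikram:1, Ximena:2. Sum = 9.
n = 6, so closeness = 5/9.

5/9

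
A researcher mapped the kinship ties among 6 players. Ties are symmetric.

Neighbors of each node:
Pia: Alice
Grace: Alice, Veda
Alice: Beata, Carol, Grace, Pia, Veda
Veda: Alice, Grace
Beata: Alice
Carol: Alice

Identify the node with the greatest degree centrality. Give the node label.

Alice

Degrees — Alice:5, Beata:1, Carol:1, Grace:2, Pia:1, Veda:2.
The maximum is 5, attained only by Alice.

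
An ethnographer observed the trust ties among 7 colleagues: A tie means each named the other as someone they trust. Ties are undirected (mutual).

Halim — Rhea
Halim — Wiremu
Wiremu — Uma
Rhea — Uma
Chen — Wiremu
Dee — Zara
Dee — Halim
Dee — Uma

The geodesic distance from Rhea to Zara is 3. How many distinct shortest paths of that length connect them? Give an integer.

2

The shortest distance is 3. The length-3 paths are: Rhea–Halim–Dee–Zara; Rhea–Uma–Dee–Zara.
That gives 2 distinct shortest paths.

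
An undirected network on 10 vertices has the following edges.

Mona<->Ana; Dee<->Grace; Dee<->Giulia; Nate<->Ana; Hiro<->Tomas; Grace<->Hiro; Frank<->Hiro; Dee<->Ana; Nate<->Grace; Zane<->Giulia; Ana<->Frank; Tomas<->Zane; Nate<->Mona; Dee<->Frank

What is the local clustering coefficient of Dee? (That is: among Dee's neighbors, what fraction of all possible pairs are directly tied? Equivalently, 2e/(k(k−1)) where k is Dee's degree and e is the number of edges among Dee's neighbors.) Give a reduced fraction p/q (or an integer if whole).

1/6

Dee's neighbors: Ana, Frank, Giulia, and Grace (k = 4).
Possible neighbor pairs: C(4,2) = 6. Edges among them: Ana–Frank → e = 1.
Clustering(Dee) = 1/6.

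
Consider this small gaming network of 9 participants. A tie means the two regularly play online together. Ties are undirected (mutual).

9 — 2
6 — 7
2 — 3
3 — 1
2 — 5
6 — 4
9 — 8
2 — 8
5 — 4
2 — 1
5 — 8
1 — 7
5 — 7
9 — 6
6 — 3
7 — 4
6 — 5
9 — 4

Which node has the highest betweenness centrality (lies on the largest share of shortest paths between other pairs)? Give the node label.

2

Unnormalized betweenness of each node: 1:1, 2:19/4, 3:5/6, 4:3/4, 5:10/3, 6:13/4, 7:2, 8:1/4, 9:11/6.
2 has the largest value, 19/4, making it the main broker — the node through which the most shortest paths run.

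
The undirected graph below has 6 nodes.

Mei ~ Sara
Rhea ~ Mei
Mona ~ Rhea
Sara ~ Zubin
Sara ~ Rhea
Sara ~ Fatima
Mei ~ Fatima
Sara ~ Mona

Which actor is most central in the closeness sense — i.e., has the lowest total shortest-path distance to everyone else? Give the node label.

Farness (sum of distances to all others) for each node — Fatima:8, Mei:7, Mona:8, Rhea:7, Sara:5, Zubin:9.
The smallest farness is 5, for Sara, so Sara has the highest closeness.

Sara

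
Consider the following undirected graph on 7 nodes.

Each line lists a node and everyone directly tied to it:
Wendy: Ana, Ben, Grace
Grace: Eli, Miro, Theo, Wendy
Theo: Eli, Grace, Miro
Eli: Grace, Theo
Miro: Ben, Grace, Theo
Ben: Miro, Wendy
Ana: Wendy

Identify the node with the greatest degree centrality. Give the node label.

Grace

Degrees — Ana:1, Ben:2, Eli:2, Grace:4, Miro:3, Theo:3, Wendy:3.
The maximum is 4, attained only by Grace.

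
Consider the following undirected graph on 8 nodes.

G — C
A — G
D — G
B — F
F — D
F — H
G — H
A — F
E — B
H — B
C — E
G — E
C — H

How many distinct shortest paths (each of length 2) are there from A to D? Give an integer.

The shortest distance is 2. The length-2 paths are: A–F–D; A–G–D.
That gives 2 distinct shortest paths.

2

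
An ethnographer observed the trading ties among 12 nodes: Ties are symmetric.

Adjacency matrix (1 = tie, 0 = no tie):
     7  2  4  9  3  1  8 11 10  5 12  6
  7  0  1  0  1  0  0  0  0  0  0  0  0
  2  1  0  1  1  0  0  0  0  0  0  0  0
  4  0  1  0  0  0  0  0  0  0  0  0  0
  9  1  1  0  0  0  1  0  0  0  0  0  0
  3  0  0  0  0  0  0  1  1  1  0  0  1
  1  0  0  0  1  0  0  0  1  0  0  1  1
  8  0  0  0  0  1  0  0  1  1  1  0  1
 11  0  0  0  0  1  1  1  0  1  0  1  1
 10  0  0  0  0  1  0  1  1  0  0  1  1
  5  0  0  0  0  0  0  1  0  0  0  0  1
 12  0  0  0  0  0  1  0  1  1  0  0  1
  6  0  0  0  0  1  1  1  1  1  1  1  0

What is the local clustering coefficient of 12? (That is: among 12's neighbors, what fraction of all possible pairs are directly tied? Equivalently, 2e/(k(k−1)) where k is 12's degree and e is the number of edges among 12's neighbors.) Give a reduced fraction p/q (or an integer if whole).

12's neighbors: 1, 6, 10, and 11 (k = 4).
Possible neighbor pairs: C(4,2) = 6. Edges among them: 1–6, 1–11, 6–10, 6–11, 10–11 → e = 5.
Clustering(12) = 5/6.

5/6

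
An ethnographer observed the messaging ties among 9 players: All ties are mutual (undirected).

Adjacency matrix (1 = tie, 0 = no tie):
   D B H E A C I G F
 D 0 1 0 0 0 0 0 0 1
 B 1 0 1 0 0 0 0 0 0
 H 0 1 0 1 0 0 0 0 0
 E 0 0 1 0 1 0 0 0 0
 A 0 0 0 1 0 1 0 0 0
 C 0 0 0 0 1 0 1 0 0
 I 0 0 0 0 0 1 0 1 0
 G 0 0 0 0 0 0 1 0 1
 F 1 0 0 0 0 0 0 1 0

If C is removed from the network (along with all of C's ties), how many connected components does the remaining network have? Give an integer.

C's neighbors (A and I) remain reachable from one another through other ties, so the rest of the network stays in one piece.

1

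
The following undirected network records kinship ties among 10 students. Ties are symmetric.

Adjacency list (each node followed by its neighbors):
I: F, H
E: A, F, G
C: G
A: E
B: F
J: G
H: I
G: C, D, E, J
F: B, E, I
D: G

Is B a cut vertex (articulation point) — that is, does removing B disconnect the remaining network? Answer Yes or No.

No

Even without B, every remaining node can still reach every other (the residual graph is connected), so B is not a cut vertex.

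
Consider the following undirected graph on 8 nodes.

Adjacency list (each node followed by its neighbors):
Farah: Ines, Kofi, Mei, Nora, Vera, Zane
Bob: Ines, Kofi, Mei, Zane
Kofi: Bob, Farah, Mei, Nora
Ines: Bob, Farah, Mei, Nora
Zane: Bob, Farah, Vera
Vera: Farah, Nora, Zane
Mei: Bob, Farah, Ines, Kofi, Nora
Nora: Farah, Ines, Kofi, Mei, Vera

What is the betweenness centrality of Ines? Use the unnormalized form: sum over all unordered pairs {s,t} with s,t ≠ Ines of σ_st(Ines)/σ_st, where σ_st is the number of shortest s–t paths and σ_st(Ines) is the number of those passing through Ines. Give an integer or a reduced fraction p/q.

Pairs whose geodesics pass through Ines — Nora–Bob: 1/3; Farah–Bob: 1/4.
All other pairs contribute 0.
Summing the contributions gives betweenness(Ines) = 7/12.

7/12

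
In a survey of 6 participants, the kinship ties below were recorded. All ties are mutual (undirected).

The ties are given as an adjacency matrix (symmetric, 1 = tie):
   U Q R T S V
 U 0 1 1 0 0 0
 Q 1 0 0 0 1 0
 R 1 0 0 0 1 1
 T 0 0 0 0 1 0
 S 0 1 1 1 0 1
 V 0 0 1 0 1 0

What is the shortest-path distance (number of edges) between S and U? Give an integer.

One shortest route is S – Q – U, which uses 2 edges, and S and U are not directly tied, so nothing shorter exists. So d(S,U) = 2.

2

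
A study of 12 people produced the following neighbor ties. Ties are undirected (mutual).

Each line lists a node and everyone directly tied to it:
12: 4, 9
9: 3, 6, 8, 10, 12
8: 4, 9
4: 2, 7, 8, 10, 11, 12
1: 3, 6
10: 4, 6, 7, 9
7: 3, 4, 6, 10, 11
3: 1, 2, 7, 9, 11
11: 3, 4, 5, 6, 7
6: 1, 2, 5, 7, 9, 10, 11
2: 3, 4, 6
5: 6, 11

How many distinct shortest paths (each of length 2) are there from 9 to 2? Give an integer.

2

The shortest distance is 2. The length-2 paths are: 9–6–2; 9–3–2.
That gives 2 distinct shortest paths.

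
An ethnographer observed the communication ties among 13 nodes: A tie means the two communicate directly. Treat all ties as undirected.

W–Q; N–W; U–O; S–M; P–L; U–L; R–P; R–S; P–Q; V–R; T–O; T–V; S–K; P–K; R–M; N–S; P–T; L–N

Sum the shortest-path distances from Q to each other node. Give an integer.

27

Distances from Q: K:2, L:2, M:3, N:2, O:3, P:1, R:2, S:3, T:2, U:3, V:3, W:1.
Sum = 2 + 2 + 3 + 2 + 3 + 1 + 2 + 3 + 2 + 3 + 3 + 1 = 27.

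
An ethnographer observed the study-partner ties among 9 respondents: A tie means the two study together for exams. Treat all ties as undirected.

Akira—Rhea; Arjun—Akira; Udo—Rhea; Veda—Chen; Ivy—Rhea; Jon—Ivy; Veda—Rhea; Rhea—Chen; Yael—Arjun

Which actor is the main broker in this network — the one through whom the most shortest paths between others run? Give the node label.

Rhea

Unnormalized betweenness of each node: Akira:12, Arjun:7, Chen:0, Ivy:7, Jon:0, Rhea:23, Udo:0, Veda:0, Yael:0.
Rhea has the largest value, 23, making it the main broker — the node through which the most shortest paths run.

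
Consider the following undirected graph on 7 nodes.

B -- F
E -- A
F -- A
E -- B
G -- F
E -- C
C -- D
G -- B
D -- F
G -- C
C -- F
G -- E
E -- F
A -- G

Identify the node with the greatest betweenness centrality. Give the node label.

F

Unnormalized betweenness of each node: A:0, B:0, C:1, D:0, E:1, F:4, G:1.
F has the largest value, 4, making it the main broker — the node through which the most shortest paths run.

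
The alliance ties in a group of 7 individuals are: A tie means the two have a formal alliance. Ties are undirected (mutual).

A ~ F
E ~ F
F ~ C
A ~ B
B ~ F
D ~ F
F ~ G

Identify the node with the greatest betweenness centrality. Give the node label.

F

Unnormalized betweenness of each node: A:0, B:0, C:0, D:0, E:0, F:14, G:0.
F has the largest value, 14, making it the main broker — the node through which the most shortest paths run.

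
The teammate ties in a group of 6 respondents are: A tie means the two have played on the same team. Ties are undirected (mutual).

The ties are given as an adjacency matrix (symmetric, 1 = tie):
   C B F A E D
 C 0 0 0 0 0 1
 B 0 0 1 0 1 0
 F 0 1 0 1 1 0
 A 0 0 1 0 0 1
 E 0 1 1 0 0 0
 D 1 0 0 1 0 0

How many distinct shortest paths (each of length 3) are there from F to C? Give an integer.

1

The shortest distance is 3, and the only length-3 path is F–A–D–C. So there is exactly 1 shortest path.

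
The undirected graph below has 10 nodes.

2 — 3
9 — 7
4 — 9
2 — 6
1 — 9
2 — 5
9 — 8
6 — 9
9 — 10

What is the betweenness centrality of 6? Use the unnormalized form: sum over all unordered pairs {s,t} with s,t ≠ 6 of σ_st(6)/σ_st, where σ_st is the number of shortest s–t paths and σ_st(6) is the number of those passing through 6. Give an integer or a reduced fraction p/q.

18

Pairs whose geodesics pass through 6 — 7–3: 1; 7–5: 1; 7–2: 1; 3–1: 1; 3–8: 1; 3–10: 1; 3–9: 1; 3–4: 1; 1–5: 1; 1–2: 1; 8–5: 1; 8–2: 1; 5–10: 1; 5–9: 1 … (+4 more pairs).
All other pairs contribute 0.
Summing the contributions gives betweenness(6) = 18.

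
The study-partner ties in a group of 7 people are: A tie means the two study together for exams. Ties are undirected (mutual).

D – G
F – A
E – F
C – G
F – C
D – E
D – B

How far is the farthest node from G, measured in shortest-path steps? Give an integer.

Distances from G: A:3, B:2, C:1, D:1, E:2, F:2.
The largest is 3 (to A), so the eccentricity of G is 3.

3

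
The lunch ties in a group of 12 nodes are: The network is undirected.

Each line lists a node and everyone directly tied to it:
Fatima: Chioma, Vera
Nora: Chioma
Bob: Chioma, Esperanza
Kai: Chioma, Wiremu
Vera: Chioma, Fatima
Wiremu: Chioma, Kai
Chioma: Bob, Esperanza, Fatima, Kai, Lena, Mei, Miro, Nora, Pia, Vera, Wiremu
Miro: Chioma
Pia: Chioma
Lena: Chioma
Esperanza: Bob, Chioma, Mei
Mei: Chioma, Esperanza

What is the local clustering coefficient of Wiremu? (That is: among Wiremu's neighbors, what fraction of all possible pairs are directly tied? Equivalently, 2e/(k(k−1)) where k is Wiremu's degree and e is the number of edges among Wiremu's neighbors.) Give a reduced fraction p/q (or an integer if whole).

1

Wiremu's neighbors: Chioma and Kai (k = 2).
Possible neighbor pairs: C(2,2) = 1. Edges among them: Chioma–Kai → e = 1.
Clustering(Wiremu) = 1/1.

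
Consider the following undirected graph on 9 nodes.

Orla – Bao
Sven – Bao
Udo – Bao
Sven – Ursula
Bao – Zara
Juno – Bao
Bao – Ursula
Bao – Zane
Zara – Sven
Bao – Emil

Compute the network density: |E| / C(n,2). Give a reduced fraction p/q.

There are 10 edges and 9 nodes, so the maximum possible is C(9,2) = 36.
Density = 10/36 = 5/18.

5/18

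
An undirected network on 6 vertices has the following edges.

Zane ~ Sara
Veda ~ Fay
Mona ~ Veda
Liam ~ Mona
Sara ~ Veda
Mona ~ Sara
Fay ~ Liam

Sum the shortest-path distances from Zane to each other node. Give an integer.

Distances from Zane: Fay:3, Liam:3, Mona:2, Sara:1, Veda:2.
Sum = 3 + 3 + 2 + 1 + 2 = 11.

11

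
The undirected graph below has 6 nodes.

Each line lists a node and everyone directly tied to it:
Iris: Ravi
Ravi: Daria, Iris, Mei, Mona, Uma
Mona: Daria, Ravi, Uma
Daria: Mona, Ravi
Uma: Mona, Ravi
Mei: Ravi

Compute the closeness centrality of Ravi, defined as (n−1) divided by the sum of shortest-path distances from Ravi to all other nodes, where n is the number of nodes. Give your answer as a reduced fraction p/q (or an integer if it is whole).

1

Distances from Ravi: Daria:1, Iris:1, Mei:1, Mona:1, Uma:1. Sum = 5.
n = 6, so closeness = 5/5 = 1.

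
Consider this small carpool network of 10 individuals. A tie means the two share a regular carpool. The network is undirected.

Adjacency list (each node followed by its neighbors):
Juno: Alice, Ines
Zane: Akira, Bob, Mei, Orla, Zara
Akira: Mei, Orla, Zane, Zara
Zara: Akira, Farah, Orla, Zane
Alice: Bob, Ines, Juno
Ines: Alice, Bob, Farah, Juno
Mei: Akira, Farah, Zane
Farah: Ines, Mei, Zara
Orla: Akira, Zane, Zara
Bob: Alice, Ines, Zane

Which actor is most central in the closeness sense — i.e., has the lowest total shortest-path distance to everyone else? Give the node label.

Zane

Farness (sum of distances to all others) for each node — Akira:18, Alice:19, Bob:15, Farah:15, Ines:16, Juno:23, Mei:17, Orla:19, Zane:14, Zara:16.
The smallest farness is 14, for Zane, so Zane has the highest closeness.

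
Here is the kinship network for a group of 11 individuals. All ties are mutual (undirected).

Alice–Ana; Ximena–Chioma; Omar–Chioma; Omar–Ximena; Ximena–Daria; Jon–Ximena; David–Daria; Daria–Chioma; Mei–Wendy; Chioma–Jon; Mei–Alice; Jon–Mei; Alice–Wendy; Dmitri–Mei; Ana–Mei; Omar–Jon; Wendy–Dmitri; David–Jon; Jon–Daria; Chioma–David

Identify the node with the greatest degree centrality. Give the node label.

Jon

Degrees — Alice:3, Ana:2, Chioma:5, Daria:4, David:3, Dmitri:2, Jon:6, Mei:5, Omar:3, Wendy:3, Ximena:4.
The maximum is 6, attained only by Jon.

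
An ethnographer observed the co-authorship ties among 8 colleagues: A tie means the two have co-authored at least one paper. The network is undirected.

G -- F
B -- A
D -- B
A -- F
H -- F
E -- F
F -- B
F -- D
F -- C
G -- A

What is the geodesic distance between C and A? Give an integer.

One shortest route is C – F – A, which uses 2 edges, and C and A are not directly tied, so nothing shorter exists. So d(C,A) = 2.

2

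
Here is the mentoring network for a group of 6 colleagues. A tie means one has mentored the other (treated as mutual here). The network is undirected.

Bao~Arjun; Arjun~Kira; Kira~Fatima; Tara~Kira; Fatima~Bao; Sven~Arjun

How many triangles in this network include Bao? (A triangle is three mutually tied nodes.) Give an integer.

Bao's neighbors are Arjun and Fatima, but none of them are tied to each other, so no triangle contains Bao.

0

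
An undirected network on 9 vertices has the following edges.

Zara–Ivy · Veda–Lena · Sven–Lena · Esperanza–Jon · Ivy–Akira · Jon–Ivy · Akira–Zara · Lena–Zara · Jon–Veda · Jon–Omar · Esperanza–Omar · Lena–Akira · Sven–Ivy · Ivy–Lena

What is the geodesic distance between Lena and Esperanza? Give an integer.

One shortest route is Lena – Veda – Jon – Esperanza, which uses 3 edges, and at distance 2 from Lena we only reach {Jon}, which does not include Esperanza. So d(Lena,Esperanza) = 3.

3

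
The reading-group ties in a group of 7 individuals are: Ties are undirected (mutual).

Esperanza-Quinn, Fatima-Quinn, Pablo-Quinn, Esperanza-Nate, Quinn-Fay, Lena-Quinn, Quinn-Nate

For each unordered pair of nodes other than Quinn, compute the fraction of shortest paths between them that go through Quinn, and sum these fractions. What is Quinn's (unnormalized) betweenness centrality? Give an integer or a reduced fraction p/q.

14

Pairs whose geodesics pass through Quinn — Pablo–Lena: 1; Pablo–Nate: 1; Pablo–Fay: 1; Pablo–Fatima: 1; Pablo–Esperanza: 1; Lena–Nate: 1; Lena–Fay: 1; Lena–Fatima: 1; Lena–Esperanza: 1; Nate–Fay: 1; Nate–Fatima: 1; Fay–Fatima: 1; Fay–Esperanza: 1; Fatima–Esperanza: 1.
All other pairs contribute 0.
Summing the contributions gives betweenness(Quinn) = 14.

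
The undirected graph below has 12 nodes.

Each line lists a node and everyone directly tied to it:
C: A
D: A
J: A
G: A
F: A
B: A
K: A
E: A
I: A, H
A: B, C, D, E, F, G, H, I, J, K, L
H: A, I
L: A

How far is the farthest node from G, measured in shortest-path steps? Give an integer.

2

Distances from G: A:1, B:2, C:2, D:2, E:2, F:2, H:2, I:2, J:2, K:2, L:2.
The largest is 2 (to E, D, F, H, C, K, B, J, L, and I), so the eccentricity of G is 2.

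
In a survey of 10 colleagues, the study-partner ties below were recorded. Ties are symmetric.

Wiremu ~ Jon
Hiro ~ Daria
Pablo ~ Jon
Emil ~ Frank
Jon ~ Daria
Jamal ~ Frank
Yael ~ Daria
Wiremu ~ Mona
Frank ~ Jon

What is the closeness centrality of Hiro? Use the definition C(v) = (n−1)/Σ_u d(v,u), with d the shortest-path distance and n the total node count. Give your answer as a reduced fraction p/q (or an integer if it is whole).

9/26

Distances from Hiro: Daria:1, Emil:4, Frank:3, Jamal:4, Jon:2, Mona:4, Pablo:3, Wiremu:3, Yael:2. Sum = 26.
n = 10, so closeness = 9/26.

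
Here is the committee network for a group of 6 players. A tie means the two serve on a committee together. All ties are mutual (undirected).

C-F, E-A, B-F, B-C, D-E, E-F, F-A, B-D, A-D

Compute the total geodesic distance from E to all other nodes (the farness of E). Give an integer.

7

Distances from E: A:1, B:2, C:2, D:1, F:1.
Sum = 1 + 2 + 2 + 1 + 1 = 7.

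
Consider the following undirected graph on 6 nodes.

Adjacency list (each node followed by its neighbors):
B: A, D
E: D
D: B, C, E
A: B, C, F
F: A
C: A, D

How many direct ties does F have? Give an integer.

F is directly tied to A. That is 1 neighbor, so the degree of F is 1.

1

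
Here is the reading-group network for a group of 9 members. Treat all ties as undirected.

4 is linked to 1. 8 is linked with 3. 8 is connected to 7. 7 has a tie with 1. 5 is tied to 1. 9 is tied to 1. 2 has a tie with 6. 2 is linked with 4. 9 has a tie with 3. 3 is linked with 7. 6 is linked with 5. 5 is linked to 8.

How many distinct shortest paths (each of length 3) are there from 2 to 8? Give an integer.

The shortest distance is 3, and the only length-3 path is 2–6–5–8. So there is exactly 1 shortest path.

1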